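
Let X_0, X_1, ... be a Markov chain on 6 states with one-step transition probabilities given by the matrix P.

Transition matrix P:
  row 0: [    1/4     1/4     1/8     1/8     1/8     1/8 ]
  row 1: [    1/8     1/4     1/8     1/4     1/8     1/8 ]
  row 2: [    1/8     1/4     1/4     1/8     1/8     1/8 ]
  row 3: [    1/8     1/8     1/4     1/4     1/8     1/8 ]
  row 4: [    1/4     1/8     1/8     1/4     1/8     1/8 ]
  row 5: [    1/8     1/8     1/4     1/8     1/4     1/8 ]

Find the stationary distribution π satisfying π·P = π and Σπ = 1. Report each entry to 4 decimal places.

Balance equations π_j = Σ_i π_i·P[i][j]:
  π_0 = 1/4·π_0 + 1/8·π_1 + 1/8·π_2 + 1/8·π_3 + 1/4·π_4 + 1/8·π_5
  π_1 = 1/4·π_0 + 1/4·π_1 + 1/4·π_2 + 1/8·π_3 + 1/8·π_4 + 1/8·π_5
  π_2 = 1/8·π_0 + 1/8·π_1 + 1/4·π_2 + 1/4·π_3 + 1/8·π_4 + 1/4·π_5
  π_3 = 1/8·π_0 + 1/4·π_1 + 1/8·π_2 + 1/4·π_3 + 1/4·π_4 + 1/8·π_5
  π_4 = 1/8·π_0 + 1/8·π_1 + 1/8·π_2 + 1/8·π_3 + 1/8·π_4 + 1/4·π_5
  normalize: π_0 + π_1 + π_2 + π_3 + π_4 + π_5 = 1
Solving the linear system gives exactly π = [73/448, 11/57, 4799/25536, 695/3648, 9/64, 1/8].

π = [0.1629, 0.1930, 0.1879, 0.1905, 0.1406, 0.1250]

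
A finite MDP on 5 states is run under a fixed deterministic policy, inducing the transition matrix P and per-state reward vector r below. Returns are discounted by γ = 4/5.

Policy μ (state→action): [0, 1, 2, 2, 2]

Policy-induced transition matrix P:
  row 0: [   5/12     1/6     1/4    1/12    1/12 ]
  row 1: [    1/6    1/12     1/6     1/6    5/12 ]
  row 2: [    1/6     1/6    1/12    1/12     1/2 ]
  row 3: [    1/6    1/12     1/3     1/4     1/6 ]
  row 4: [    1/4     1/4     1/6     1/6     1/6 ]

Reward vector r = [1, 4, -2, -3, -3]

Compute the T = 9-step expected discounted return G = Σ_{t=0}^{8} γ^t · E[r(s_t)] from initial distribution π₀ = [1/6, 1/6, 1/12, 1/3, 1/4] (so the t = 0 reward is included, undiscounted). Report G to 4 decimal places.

t=0: π = [0.1667, 0.1667, 0.0833, 0.3333, 0.2500], E[r] = -1.0833, γ^t·E[r] = -1.083333, running G = -1.083333
t=1: π = [0.2292, 0.1458, 0.2292, 0.1736, 0.2222], E[r] = -0.8333, γ^t·E[r] = -0.666667, running G = -1.750000
t=2: π = [0.2425, 0.1586, 0.1956, 0.1429, 0.2604], E[r] = -0.7245, γ^t·E[r] = -0.463704, running G = -2.213704
t=3: π = [0.2490, 0.1632, 0.1944, 0.1421, 0.2513], E[r] = -0.6670, γ^t·E[r] = -0.341481, running G = -2.555185
t=4: π = [0.2499, 0.1622, 0.1949, 0.1416, 0.2515], E[r] = -0.6705, γ^t·E[r] = -0.274647, running G = -2.829832
t=5: π = [0.2501, 0.1623, 0.1948, 0.1414, 0.2514], E[r] = -0.6686, γ^t·E[r] = -0.219079, running G = -3.048911
t=6: π = [0.2501, 0.1623, 0.1948, 0.1414, 0.2514], E[r] = -0.6685, γ^t·E[r] = -0.175243, running G = -3.224155
t=7: π = [0.2501, 0.1623, 0.1948, 0.1414, 0.2513], E[r] = -0.6684, γ^t·E[r] = -0.140181, running G = -3.364335
t=8: π = [0.2501, 0.1623, 0.1948, 0.1414, 0.2513], E[r] = -0.6684, γ^t·E[r] = -0.112144, running G = -3.476479

G = -3.4765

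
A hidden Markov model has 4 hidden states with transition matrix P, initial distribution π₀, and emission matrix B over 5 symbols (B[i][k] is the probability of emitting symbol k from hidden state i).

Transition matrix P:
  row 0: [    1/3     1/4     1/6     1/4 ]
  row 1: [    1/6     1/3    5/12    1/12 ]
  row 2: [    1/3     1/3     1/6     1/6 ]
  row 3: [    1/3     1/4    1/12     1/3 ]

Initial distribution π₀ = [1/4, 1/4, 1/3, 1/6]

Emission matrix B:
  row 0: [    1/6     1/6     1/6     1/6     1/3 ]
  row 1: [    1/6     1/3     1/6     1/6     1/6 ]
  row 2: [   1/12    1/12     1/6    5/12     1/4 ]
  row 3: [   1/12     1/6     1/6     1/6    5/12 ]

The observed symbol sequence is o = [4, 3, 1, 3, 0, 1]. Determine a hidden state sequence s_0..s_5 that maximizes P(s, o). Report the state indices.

path = [1, 2, 1, 2, 1, 1]

t=0: δ = [8.333e-02, 4.167e-02, 8.333e-02, 6.944e-02]  (obs o_0=4)
t=1: δ = [4.630e-03, 4.630e-03, 7.234e-03, 3.858e-03]  ψ = [0, 2, 1, 3]  (obs o_1=3)
t=2: δ = [4.019e-04, 8.038e-04, 1.608e-04, 2.143e-04]  ψ = [2, 2, 1, 3]  (obs o_2=1)
t=3: δ = [2.233e-05, 4.465e-05, 1.395e-04, 1.674e-05]  ψ = [0, 1, 1, 0]  (obs o_3=3)
t=4: δ = [7.752e-06, 7.752e-06, 1.938e-06, 1.938e-06]  ψ = [2, 2, 2, 2]  (obs o_4=0)
t=5: δ = [4.307e-07, 8.614e-07, 2.692e-07, 3.230e-07]  ψ = [0, 1, 1, 0]  (obs o_5=1)
backtrack: best end state = 1; path = [1, 2, 1, 2, 1, 1]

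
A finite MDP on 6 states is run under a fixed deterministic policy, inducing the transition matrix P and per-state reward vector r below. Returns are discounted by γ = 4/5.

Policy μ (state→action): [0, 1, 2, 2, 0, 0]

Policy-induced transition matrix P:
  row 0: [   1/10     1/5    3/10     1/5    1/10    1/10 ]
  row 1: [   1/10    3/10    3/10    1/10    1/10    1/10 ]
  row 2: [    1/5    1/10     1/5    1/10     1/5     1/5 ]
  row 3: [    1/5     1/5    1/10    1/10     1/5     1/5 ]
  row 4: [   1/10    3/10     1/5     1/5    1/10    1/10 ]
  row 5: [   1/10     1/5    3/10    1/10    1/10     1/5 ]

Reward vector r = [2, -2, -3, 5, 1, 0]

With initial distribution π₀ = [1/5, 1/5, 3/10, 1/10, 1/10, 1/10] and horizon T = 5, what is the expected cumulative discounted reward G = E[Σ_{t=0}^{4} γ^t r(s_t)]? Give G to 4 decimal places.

t=0: π = [0.2000, 0.2000, 0.3000, 0.1000, 0.1000, 0.1000], E[r] = -0.3000, γ^t·E[r] = -0.300000, running G = -0.300000
t=1: π = [0.1400, 0.2000, 0.2400, 0.1300, 0.1400, 0.1500], E[r] = -0.0500, γ^t·E[r] = -0.040000, running G = -0.340000
t=2: π = [0.1370, 0.2100, 0.2360, 0.1280, 0.1370, 0.1520], E[r] = -0.0770, γ^t·E[r] = -0.049280, running G = -0.389280
t=3: π = [0.1364, 0.2111, 0.2371, 0.1274, 0.1364, 0.1516], E[r] = -0.0873, γ^t·E[r] = -0.044698, running G = -0.433978
t=4: π = [0.1365, 0.2110, 0.2372, 0.1273, 0.1365, 0.1516], E[r] = -0.0878, γ^t·E[r] = -0.035979, running G = -0.469957

G = -0.4700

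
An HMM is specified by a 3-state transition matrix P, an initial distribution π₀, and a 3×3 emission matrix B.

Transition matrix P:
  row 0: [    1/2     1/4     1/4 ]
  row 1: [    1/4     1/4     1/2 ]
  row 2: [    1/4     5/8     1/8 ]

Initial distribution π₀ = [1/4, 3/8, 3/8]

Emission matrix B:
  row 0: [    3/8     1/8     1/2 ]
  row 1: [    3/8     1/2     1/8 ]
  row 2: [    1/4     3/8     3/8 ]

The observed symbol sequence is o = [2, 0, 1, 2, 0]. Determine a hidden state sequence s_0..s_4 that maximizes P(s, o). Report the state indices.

path = [2, 1, 1, 2, 1]

t=0: δ = [1.250e-01, 4.688e-02, 1.406e-01]  (obs o_0=2)
t=1: δ = [2.344e-02, 3.296e-02, 7.812e-03]  ψ = [0, 2, 0]  (obs o_1=0)
t=2: δ = [1.465e-03, 4.120e-03, 6.180e-03]  ψ = [0, 1, 1]  (obs o_2=1)
t=3: δ = [7.725e-04, 4.828e-04, 7.725e-04]  ψ = [2, 2, 1]  (obs o_3=2)
t=4: δ = [1.448e-04, 1.810e-04, 6.035e-05]  ψ = [0, 2, 1]  (obs o_4=0)
backtrack: best end state = 1; path = [2, 1, 1, 2, 1]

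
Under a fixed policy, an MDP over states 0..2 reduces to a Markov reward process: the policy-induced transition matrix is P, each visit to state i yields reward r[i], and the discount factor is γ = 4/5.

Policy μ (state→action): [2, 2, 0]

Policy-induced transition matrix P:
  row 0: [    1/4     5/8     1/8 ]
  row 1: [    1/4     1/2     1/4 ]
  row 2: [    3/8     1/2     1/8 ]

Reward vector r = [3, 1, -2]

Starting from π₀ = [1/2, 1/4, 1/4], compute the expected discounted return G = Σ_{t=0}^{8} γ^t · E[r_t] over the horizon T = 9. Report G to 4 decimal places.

t=0: π = [0.5000, 0.2500, 0.2500], E[r] = 1.2500, γ^t·E[r] = 1.250000, running G = 1.250000
t=1: π = [0.2813, 0.5625, 0.1563], E[r] = 1.0938, γ^t·E[r] = 0.875000, running G = 2.125000
t=2: π = [0.2695, 0.5352, 0.1953], E[r] = 0.9531, γ^t·E[r] = 0.610000, running G = 2.735000
t=3: π = [0.2744, 0.5337, 0.1919], E[r] = 0.9731, γ^t·E[r] = 0.498250, running G = 3.233250
t=4: π = [0.2740, 0.5343, 0.1917], E[r] = 0.9728, γ^t·E[r] = 0.398475, running G = 3.631725
t=5: π = [0.2740, 0.5342, 0.1918], E[r] = 0.9726, γ^t·E[r] = 0.318690, running G = 3.950415
t=6: π = [0.2740, 0.5342, 0.1918], E[r] = 0.9726, γ^t·E[r] = 0.254962, running G = 4.205377
t=7: π = [0.2740, 0.5342, 0.1918], E[r] = 0.9726, γ^t·E[r] = 0.203970, running G = 4.409347
t=8: π = [0.2740, 0.5342, 0.1918], E[r] = 0.9726, γ^t·E[r] = 0.163176, running G = 4.572523

G = 4.5725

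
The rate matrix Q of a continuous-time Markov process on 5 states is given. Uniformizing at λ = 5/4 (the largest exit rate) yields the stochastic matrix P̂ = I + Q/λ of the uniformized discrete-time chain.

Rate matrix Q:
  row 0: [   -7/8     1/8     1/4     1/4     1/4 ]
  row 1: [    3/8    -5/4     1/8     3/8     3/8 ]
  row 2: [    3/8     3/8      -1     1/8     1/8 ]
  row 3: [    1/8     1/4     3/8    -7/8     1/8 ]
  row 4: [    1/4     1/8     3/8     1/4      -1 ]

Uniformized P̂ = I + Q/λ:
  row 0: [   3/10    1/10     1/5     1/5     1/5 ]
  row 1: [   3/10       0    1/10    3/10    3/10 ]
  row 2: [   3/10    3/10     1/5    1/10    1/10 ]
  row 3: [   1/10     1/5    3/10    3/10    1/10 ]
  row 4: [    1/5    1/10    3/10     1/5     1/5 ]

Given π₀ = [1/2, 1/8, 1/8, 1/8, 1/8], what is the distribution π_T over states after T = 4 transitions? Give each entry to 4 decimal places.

π = [0.2402, 0.1508, 0.2233, 0.2142, 0.1715]

t=0: π = [0.5000, 0.1250, 0.1250, 0.1250, 0.1250]
t=1: π = [0.2625, 0.1250, 0.2125, 0.2125, 0.1875]
t=2: π = [0.2388, 0.1513, 0.2275, 0.2125, 0.1700]
t=3: π = [0.2405, 0.1516, 0.2231, 0.2136, 0.1711]
t=4: π = [0.2402, 0.1508, 0.2233, 0.2142, 0.1715]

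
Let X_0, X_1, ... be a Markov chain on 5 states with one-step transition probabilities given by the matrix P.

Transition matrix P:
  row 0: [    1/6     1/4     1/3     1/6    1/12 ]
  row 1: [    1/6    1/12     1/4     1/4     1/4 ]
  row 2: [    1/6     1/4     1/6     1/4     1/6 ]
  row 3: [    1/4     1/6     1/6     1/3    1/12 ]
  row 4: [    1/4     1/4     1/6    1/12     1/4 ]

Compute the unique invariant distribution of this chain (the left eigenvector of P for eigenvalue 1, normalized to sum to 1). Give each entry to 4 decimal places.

π = [0.1989, 0.1982, 0.2163, 0.2253, 0.1613]

Balance equations π_j = Σ_i π_i·P[i][j]:
  π_0 = 1/6·π_0 + 1/6·π_1 + 1/6·π_2 + 1/4·π_3 + 1/4·π_4
  π_1 = 1/4·π_0 + 1/12·π_1 + 1/4·π_2 + 1/6·π_3 + 1/4·π_4
  π_2 = 1/3·π_0 + 1/4·π_1 + 1/6·π_2 + 1/6·π_3 + 1/6·π_4
  π_3 = 1/6·π_0 + 1/4·π_1 + 1/4·π_2 + 1/3·π_3 + 1/12·π_4
  normalize: π_0 + π_1 + π_2 + π_3 + π_4 = 1
Solving the linear system gives exactly π = [4024/20233, 4010/20233, 4377/20233, 4559/20233, 3263/20233].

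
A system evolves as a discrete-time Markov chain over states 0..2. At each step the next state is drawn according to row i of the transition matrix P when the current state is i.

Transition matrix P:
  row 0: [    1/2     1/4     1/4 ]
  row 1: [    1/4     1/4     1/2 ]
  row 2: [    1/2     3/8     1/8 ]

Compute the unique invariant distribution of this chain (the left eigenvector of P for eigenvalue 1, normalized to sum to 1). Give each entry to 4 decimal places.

Balance equations π_j = Σ_i π_i·P[i][j]:
  π_0 = 1/2·π_0 + 1/4·π_1 + 1/2·π_2
  π_1 = 1/4·π_0 + 1/4·π_1 + 3/8·π_2
  normalize: π_0 + π_1 + π_2 = 1
Solving the linear system gives exactly π = [3/7, 2/7, 2/7].

π = [0.4286, 0.2857, 0.2857]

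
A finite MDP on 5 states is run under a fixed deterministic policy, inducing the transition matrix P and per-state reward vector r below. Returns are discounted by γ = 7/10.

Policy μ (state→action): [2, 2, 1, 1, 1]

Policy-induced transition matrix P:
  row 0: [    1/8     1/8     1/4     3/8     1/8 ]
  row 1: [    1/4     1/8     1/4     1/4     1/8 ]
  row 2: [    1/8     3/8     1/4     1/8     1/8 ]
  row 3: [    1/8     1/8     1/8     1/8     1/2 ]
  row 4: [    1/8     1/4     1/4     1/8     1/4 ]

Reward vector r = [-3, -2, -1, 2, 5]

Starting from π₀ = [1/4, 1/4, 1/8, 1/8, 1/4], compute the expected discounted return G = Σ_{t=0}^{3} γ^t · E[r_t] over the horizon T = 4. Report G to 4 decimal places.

G = 0.7454

t=0: π = [0.2500, 0.2500, 0.1250, 0.1250, 0.2500], E[r] = 0.1250, γ^t·E[r] = 0.125000, running G = 0.125000
t=1: π = [0.1563, 0.1875, 0.2344, 0.2188, 0.2031], E[r] = 0.3750, γ^t·E[r] = 0.262500, running G = 0.387500
t=2: π = [0.1484, 0.2090, 0.2227, 0.1875, 0.2324], E[r] = 0.4512, γ^t·E[r] = 0.221074, running G = 0.608574
t=3: π = [0.1511, 0.2097, 0.2266, 0.1882, 0.2244], E[r] = 0.3989, γ^t·E[r] = 0.136832, running G = 0.745406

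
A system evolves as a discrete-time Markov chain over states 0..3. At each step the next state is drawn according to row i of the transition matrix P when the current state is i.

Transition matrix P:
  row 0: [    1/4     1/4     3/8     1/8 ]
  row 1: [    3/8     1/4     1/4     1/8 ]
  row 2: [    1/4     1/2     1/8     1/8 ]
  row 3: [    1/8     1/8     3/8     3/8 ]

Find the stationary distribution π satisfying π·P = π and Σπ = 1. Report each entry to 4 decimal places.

π = [0.2663, 0.2967, 0.2703, 0.1667]

Balance equations π_j = Σ_i π_i·P[i][j]:
  π_0 = 1/4·π_0 + 3/8·π_1 + 1/4·π_2 + 1/8·π_3
  π_1 = 1/4·π_0 + 1/4·π_1 + 1/2·π_2 + 1/8·π_3
  π_2 = 3/8·π_0 + 1/4·π_1 + 1/8·π_2 + 3/8·π_3
  normalize: π_0 + π_1 + π_2 + π_3 = 1
Solving the linear system gives exactly π = [131/492, 73/246, 133/492, 1/6].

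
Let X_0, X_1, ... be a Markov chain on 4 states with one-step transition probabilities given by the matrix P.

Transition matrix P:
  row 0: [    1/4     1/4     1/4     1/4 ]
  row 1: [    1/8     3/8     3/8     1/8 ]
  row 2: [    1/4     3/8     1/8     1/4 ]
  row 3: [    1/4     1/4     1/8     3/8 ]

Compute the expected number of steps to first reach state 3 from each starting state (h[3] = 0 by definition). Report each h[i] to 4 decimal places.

First-step conditioning: h[3] = 0; for i ≠ 3, h[i] = 1 + Σ_k P[i][k]·h[k].
  h[0] = 1 + 1/4·h[0] + 1/4·h[1] + 1/4·h[2]
  h[1] = 1 + 1/8·h[0] + 3/8·h[1] + 3/8·h[2]
  h[2] = 1 + 1/4·h[0] + 3/8·h[1] + 1/8·h[2]
Solving the 3×3 linear system over states ≠ 3 gives exactly h = [62/13, 71/13, 63/13, 0] (h[3] = 0 is the target).

h = [4.7692, 5.4615, 4.8462, 0.0000]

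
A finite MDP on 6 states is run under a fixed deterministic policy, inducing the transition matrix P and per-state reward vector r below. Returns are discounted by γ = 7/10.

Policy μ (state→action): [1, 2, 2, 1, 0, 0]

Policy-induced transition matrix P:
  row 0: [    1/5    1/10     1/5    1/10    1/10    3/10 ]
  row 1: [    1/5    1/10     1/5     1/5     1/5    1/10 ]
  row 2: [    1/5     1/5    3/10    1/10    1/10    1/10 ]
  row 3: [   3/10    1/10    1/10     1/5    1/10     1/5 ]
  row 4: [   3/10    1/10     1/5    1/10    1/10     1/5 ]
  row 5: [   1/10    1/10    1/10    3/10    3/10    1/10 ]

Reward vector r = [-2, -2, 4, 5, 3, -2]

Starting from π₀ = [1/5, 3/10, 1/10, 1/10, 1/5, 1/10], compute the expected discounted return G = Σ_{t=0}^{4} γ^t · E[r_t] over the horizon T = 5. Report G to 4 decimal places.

G = 2.0551

t=0: π = [0.2000, 0.3000, 0.1000, 0.1000, 0.2000, 0.1000], E[r] = 0.3000, γ^t·E[r] = 0.300000, running G = 0.300000
t=1: π = [0.2200, 0.1100, 0.1900, 0.1600, 0.1500, 0.1700], E[r] = 1.0100, γ^t·E[r] = 0.707000, running G = 1.007000
t=2: π = [0.2140, 0.1190, 0.1860, 0.1610, 0.1450, 0.1750], E[r] = 0.9680, γ^t·E[r] = 0.474320, running G = 1.481320
t=3: π = [0.2131, 0.1186, 0.1850, 0.1630, 0.1469, 0.1734], E[r] = 0.9855, γ^t·E[r] = 0.338027, running G = 1.819347
t=4: π = [0.2137, 0.1185, 0.1849, 0.1628, 0.1465, 0.1736], E[r] = 0.9817, γ^t·E[r] = 0.235716, running G = 2.055062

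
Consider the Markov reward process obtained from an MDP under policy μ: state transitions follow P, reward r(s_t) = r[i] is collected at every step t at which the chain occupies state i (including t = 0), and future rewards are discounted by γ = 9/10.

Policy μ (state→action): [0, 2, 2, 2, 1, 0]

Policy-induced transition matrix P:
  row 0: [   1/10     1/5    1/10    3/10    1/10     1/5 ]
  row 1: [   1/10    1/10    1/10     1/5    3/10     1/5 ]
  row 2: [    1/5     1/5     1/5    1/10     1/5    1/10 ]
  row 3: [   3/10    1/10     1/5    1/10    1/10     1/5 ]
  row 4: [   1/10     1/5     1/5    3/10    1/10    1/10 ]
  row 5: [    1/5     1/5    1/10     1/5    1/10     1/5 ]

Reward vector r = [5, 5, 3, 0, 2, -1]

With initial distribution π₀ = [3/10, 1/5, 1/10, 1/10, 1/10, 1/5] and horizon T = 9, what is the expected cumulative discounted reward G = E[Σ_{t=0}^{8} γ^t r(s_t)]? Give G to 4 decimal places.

t=0: π = [0.3000, 0.2000, 0.1000, 0.1000, 0.1000, 0.2000], E[r] = 2.8000, γ^t·E[r] = 2.800000, running G = 2.800000
t=1: π = [0.1500, 0.1700, 0.1300, 0.2200, 0.1500, 0.1800], E[r] = 2.1100, γ^t·E[r] = 1.899000, running G = 4.699000
t=2: π = [0.1750, 0.1610, 0.1500, 0.1950, 0.1470, 0.1720], E[r] = 2.2520, γ^t·E[r] = 1.824120, running G = 6.523120
t=3: π = [0.1712, 0.1644, 0.1492, 0.1977, 0.1472, 0.1703], E[r] = 2.2497, γ^t·E[r] = 1.640031, running G = 8.163151
t=4: π = [0.1715, 0.1638, 0.1494, 0.1972, 0.1478, 0.1704], E[r] = 2.2499, γ^t·E[r] = 1.476140, running G = 9.639291
t=5: π = [0.1714, 0.1639, 0.1494, 0.1973, 0.1477, 0.1703], E[r] = 2.2500, γ^t·E[r] = 1.328598, running G = 10.967889
t=6: π = [0.1714, 0.1639, 0.1494, 0.1972, 0.1477, 0.1703], E[r] = 2.2500, γ^t·E[r] = 1.195756, running G = 12.163645
t=7: π = [0.1714, 0.1639, 0.1494, 0.1972, 0.1477, 0.1703], E[r] = 2.2500, γ^t·E[r] = 1.076178, running G = 13.239823
t=8: π = [0.1714, 0.1639, 0.1494, 0.1972, 0.1477, 0.1703], E[r] = 2.2500, γ^t·E[r] = 0.968561, running G = 14.208385

G = 14.2084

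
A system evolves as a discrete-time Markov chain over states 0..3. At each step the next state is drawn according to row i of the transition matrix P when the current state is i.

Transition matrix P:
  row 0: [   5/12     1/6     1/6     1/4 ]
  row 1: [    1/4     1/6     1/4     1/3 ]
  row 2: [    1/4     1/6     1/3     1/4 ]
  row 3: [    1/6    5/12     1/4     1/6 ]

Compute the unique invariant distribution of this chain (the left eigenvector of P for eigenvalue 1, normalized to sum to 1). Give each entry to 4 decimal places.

π = [0.2752, 0.2288, 0.2477, 0.2484]

Balance equations π_j = Σ_i π_i·P[i][j]:
  π_0 = 5/12·π_0 + 1/4·π_1 + 1/4·π_2 + 1/6·π_3
  π_1 = 1/6·π_0 + 1/6·π_1 + 1/6·π_2 + 5/12·π_3
  π_2 = 1/6·π_0 + 1/4·π_1 + 1/3·π_2 + 1/4·π_3
  normalize: π_0 + π_1 + π_2 + π_3 = 1
Solving the linear system gives exactly π = [421/1530, 35/153, 379/1530, 38/153].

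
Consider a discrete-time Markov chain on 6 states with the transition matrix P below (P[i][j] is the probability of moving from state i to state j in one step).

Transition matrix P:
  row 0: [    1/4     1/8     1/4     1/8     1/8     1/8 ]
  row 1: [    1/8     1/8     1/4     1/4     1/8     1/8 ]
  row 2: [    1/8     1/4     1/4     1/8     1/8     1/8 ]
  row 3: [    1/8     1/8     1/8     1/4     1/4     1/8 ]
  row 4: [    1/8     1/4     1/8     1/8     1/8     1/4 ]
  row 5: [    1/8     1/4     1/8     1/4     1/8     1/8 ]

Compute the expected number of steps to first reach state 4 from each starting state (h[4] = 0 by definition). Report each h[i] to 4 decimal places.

h = [6.7535, 6.6331, 6.7384, 5.7908, 0.0000, 6.6200]

First-step conditioning: h[4] = 0; for i ≠ 4, h[i] = 1 + Σ_k P[i][k]·h[k].
  h[0] = 1 + 1/4·h[0] + 1/8·h[1] + 1/4·h[2] + 1/8·h[3] + 1/8·h[5]
  h[1] = 1 + 1/8·h[0] + 1/8·h[1] + 1/4·h[2] + 1/4·h[3] + 1/8·h[5]
  h[2] = 1 + 1/8·h[0] + 1/4·h[1] + 1/4·h[2] + 1/8·h[3] + 1/8·h[5]
  h[3] = 1 + 1/8·h[0] + 1/8·h[1] + 1/8·h[2] + 1/4·h[3] + 1/8·h[5]
  h[5] = 1 + 1/8·h[0] + 1/4·h[1] + 1/8·h[2] + 1/4·h[3] + 1/8·h[5]
Solving the 5×5 linear system over states ≠ 4 gives exactly h = [28736/4255, 28224/4255, 28672/4255, 4928/851, 0, 28168/4255] (h[4] = 0 is the target).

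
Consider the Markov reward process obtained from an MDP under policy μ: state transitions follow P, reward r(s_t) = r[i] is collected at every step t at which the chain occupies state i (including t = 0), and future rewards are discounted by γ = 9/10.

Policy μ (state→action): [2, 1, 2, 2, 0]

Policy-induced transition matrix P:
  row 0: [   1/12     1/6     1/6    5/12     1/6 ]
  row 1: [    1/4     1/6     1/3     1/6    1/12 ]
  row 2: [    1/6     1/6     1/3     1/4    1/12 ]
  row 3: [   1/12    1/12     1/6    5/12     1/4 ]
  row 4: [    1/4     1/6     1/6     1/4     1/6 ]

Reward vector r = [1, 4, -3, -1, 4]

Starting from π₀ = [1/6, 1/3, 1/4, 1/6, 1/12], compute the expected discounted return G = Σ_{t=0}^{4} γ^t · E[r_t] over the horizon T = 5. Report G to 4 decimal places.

G = 1.8948

t=0: π = [0.1667, 0.3333, 0.2500, 0.1667, 0.0833], E[r] = 0.9167, γ^t·E[r] = 0.916667, running G = 0.916667
t=1: π = [0.1736, 0.1528, 0.2639, 0.2778, 0.1319], E[r] = 0.2431, γ^t·E[r] = 0.218750, running G = 1.135417
t=2: π = [0.1528, 0.1435, 0.2361, 0.3125, 0.1551], E[r] = 0.3264, γ^t·E[r] = 0.264375, running G = 1.399792
t=3: π = [0.1528, 0.1406, 0.2299, 0.3156, 0.1611], E[r] = 0.3542, γ^t·E[r] = 0.258188, running G = 1.657979
t=4: π = [0.1528, 0.1404, 0.2284, 0.3163, 0.1621], E[r] = 0.3610, γ^t·E[r] = 0.236830, running G = 1.894809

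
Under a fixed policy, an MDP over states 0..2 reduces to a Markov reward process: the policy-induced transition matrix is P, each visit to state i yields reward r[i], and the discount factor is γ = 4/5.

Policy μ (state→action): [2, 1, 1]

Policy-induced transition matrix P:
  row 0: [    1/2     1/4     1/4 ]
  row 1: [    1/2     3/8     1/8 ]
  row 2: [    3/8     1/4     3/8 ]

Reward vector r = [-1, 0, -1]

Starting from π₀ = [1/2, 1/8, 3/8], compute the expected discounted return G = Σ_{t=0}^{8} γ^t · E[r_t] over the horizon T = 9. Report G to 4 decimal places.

t=0: π = [0.5000, 0.1250, 0.3750], E[r] = -0.8750, γ^t·E[r] = -0.875000, running G = -0.875000
t=1: π = [0.4531, 0.2656, 0.2813], E[r] = -0.7344, γ^t·E[r] = -0.587500, running G = -1.462500
t=2: π = [0.4648, 0.2832, 0.2520], E[r] = -0.7168, γ^t·E[r] = -0.458750, running G = -1.921250
t=3: π = [0.4685, 0.2854, 0.2461], E[r] = -0.7146, γ^t·E[r] = -0.365875, running G = -2.287125
t=4: π = [0.4692, 0.2857, 0.2451], E[r] = -0.7143, γ^t·E[r] = -0.292588, running G = -2.579713
t=5: π = [0.4694, 0.2857, 0.2449], E[r] = -0.7143, γ^t·E[r] = -0.234059, running G = -2.813771
t=6: π = [0.4694, 0.2857, 0.2449], E[r] = -0.7143, γ^t·E[r] = -0.187246, running G = -3.001017
t=7: π = [0.4694, 0.2857, 0.2449], E[r] = -0.7143, γ^t·E[r] = -0.149797, running G = -3.150814
t=8: π = [0.4694, 0.2857, 0.2449], E[r] = -0.7143, γ^t·E[r] = -0.119837, running G = -3.270651

G = -3.2707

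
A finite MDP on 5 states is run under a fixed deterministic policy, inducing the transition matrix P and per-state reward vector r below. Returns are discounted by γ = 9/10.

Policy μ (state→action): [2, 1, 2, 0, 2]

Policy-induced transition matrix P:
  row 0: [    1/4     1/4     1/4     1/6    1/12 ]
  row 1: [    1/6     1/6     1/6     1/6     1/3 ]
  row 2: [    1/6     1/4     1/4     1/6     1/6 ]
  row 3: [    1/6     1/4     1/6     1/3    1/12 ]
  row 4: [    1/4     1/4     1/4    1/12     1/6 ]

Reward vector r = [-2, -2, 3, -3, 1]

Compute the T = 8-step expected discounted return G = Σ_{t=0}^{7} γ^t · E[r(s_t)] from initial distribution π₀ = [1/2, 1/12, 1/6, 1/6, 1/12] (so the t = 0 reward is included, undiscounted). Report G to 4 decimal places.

t=0: π = [0.5000, 0.0833, 0.1667, 0.1667, 0.0833], E[r] = -1.0833, γ^t·E[r] = -1.083333, running G = -1.083333
t=1: π = [0.2153, 0.2431, 0.2292, 0.1875, 0.1250], E[r] = -0.6667, γ^t·E[r] = -0.600000, running G = -1.683333
t=2: π = [0.1950, 0.2297, 0.2141, 0.1875, 0.1736], E[r] = -0.5961, γ^t·E[r] = -0.482813, running G = -2.166146
t=3: π = [0.1974, 0.2309, 0.2152, 0.1834, 0.1731], E[r] = -0.5881, γ^t·E[r] = -0.428695, running G = -2.594841
t=4: π = [0.1975, 0.2308, 0.2155, 0.1828, 0.1734], E[r] = -0.5852, γ^t·E[r] = -0.383967, running G = -2.978808
t=5: π = [0.1976, 0.2308, 0.2155, 0.1827, 0.1734], E[r] = -0.5847, γ^t·E[r] = -0.345271, running G = -3.324079
t=6: π = [0.1976, 0.2308, 0.2155, 0.1827, 0.1734], E[r] = -0.5846, γ^t·E[r] = -0.310689, running G = -3.634768
t=7: π = [0.1976, 0.2308, 0.2155, 0.1827, 0.1734], E[r] = -0.5846, γ^t·E[r] = -0.279611, running G = -3.914379

G = -3.9144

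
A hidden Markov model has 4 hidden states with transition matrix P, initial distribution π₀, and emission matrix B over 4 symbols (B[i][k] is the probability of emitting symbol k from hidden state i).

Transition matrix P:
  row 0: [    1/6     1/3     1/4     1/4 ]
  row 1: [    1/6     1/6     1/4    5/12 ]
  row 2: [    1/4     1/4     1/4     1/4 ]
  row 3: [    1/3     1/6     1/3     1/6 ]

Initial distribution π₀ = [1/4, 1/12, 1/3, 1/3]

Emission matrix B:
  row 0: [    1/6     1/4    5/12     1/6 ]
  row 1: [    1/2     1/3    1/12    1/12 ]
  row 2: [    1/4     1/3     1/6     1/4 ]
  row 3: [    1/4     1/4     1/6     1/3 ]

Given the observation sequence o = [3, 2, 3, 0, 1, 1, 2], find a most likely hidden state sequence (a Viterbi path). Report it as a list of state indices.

path = [3, 0, 2, 1, 3, 2, 0]

t=0: δ = [4.167e-02, 6.944e-03, 8.333e-02, 1.111e-01]  (obs o_0=3)
t=1: δ = [1.543e-02, 1.736e-03, 6.173e-03, 3.472e-03]  ψ = [3, 2, 3, 2]  (obs o_1=2)
t=2: δ = [4.287e-04, 4.287e-04, 9.645e-04, 1.286e-03]  ψ = [0, 0, 0, 0]  (obs o_2=3)
t=3: δ = [7.144e-05, 1.206e-04, 1.072e-04, 6.028e-05]  ψ = [3, 2, 3, 2]  (obs o_3=0)
t=4: δ = [6.698e-06, 8.931e-06, 1.005e-05, 1.256e-05]  ψ = [2, 2, 1, 1]  (obs o_4=1)
t=5: δ = [1.047e-06, 8.372e-07, 1.395e-06, 9.303e-07]  ψ = [3, 2, 3, 1]  (obs o_5=1)
t=6: δ = [1.454e-07, 2.907e-08, 5.814e-08, 5.814e-08]  ψ = [2, 0, 2, 1]  (obs o_6=2)
backtrack: best end state = 0; path = [3, 0, 2, 1, 3, 2, 0]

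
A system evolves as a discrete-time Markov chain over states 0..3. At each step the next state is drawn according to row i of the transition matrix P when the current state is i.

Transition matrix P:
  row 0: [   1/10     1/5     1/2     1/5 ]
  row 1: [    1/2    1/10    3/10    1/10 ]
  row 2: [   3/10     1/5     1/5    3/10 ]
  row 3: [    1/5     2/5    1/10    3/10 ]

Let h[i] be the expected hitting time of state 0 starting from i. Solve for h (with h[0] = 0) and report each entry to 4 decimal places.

h = [0.0000, 2.5205, 3.1233, 3.3151]

First-step conditioning: h[0] = 0; for i ≠ 0, h[i] = 1 + Σ_k P[i][k]·h[k].
  h[1] = 1 + 1/10·h[1] + 3/10·h[2] + 1/10·h[3]
  h[2] = 1 + 1/5·h[1] + 1/5·h[2] + 3/10·h[3]
  h[3] = 1 + 2/5·h[1] + 1/10·h[2] + 3/10·h[3]
Solving the 3×3 linear system over states ≠ 0 gives exactly h = [0, 184/73, 228/73, 242/73] (h[0] = 0 is the target).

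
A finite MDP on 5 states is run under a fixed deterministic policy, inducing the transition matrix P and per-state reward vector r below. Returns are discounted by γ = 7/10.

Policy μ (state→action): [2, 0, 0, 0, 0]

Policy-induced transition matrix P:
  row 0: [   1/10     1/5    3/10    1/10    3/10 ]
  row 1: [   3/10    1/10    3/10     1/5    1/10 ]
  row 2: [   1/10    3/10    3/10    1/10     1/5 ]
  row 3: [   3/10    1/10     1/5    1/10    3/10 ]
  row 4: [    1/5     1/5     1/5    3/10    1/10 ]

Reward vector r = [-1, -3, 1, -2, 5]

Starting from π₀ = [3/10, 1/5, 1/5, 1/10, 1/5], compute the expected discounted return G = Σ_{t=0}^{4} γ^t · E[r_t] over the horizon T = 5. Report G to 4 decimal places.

t=0: π = [0.3000, 0.2000, 0.2000, 0.1000, 0.2000], E[r] = 0.1000, γ^t·E[r] = 0.100000, running G = 0.100000
t=1: π = [0.1800, 0.1900, 0.2700, 0.1600, 0.2000], E[r] = 0.2000, γ^t·E[r] = 0.140000, running G = 0.240000
t=2: π = [0.1900, 0.1920, 0.2640, 0.1590, 0.1950], E[r] = 0.1550, γ^t·E[r] = 0.075950, running G = 0.315950
t=3: π = [0.1897, 0.1913, 0.2646, 0.1582, 0.1962], E[r] = 0.1656, γ^t·E[r] = 0.056801, running G = 0.372751
t=4: π = [0.1895, 0.1915, 0.2646, 0.1584, 0.1960], E[r] = 0.1640, γ^t·E[r] = 0.039369, running G = 0.412120

G = 0.4121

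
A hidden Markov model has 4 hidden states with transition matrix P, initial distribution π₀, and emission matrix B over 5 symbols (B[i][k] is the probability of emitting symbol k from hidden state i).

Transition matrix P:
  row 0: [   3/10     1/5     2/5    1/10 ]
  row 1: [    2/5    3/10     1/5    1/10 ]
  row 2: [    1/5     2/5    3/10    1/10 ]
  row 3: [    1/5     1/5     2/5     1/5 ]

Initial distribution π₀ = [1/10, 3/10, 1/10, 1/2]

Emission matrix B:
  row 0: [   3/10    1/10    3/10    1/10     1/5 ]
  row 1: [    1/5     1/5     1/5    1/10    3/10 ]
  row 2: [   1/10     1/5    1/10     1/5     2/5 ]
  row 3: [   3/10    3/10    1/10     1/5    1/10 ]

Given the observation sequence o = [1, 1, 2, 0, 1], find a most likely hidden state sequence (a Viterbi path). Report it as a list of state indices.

t=0: δ = [1.000e-02, 6.000e-02, 2.000e-02, 1.500e-01]  (obs o_0=1)
t=1: δ = [3.000e-03, 6.000e-03, 1.200e-02, 9.000e-03]  ψ = [3, 3, 3, 3]  (obs o_1=1)
t=2: δ = [7.200e-04, 9.600e-04, 3.600e-04, 1.800e-04]  ψ = [1, 2, 2, 3]  (obs o_2=2)
t=3: δ = [1.152e-04, 5.760e-05, 2.880e-05, 2.880e-05]  ψ = [1, 1, 0, 1]  (obs o_3=0)
t=4: δ = [3.456e-06, 4.608e-06, 9.216e-06, 3.456e-06]  ψ = [0, 0, 0, 0]  (obs o_4=1)
backtrack: best end state = 2; path = [3, 2, 1, 0, 2]

path = [3, 2, 1, 0, 2]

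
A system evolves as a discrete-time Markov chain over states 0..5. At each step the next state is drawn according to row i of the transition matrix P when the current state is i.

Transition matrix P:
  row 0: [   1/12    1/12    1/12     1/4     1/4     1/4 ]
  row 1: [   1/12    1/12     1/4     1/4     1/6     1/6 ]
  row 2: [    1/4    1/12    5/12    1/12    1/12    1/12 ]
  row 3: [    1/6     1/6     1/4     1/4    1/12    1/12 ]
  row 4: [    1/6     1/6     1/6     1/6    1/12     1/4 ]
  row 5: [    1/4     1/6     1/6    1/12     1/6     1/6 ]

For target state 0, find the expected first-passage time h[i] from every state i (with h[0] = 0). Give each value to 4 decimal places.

h = [0.0000, 5.6659, 4.7272, 5.2938, 5.2690, 4.8618]

First-step conditioning: h[0] = 0; for i ≠ 0, h[i] = 1 + Σ_k P[i][k]·h[k].
  h[1] = 1 + 1/12·h[1] + 1/4·h[2] + 1/4·h[3] + 1/6·h[4] + 1/6·h[5]
  h[2] = 1 + 1/12·h[1] + 5/12·h[2] + 1/12·h[3] + 1/12·h[4] + 1/12·h[5]
  h[3] = 1 + 1/6·h[1] + 1/4·h[2] + 1/4·h[3] + 1/12·h[4] + 1/12·h[5]
  h[4] = 1 + 1/6·h[1] + 1/6·h[2] + 1/6·h[3] + 1/12·h[4] + 1/4·h[5]
  h[5] = 1 + 1/6·h[1] + 1/6·h[2] + 1/12·h[3] + 1/6·h[4] + 1/6·h[5]
Solving the 5×5 linear system over states ≠ 0 gives exactly h = [0, 2408/425, 30136/6375, 33748/6375, 6718/1275, 30994/6375] (h[0] = 0 is the target).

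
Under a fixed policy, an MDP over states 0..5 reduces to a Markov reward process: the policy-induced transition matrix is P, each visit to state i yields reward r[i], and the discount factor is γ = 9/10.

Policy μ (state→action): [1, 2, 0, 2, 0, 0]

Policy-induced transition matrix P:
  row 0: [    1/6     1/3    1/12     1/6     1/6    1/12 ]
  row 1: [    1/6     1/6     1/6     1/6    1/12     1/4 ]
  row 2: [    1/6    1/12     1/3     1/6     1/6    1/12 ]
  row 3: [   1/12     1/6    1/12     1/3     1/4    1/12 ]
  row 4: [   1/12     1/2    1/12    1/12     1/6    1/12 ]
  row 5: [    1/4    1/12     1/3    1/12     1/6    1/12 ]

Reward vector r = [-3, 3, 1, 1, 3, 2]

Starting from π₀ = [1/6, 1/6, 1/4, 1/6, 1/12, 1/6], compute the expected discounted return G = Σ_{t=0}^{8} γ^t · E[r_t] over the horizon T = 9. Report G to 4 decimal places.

t=0: π = [0.1667, 0.1667, 0.2500, 0.1667, 0.0833, 0.1667], E[r] = 1.0000, γ^t·E[r] = 1.000000, running G = 1.000000
t=1: π = [0.1597, 0.1875, 0.2014, 0.1736, 0.1667, 0.1111], E[r] = 1.1806, γ^t·E[r] = 1.062500, running G = 2.062500
t=2: π = [0.1476, 0.2228, 0.1771, 0.1725, 0.1655, 0.1146], E[r] = 1.3009, γ^t·E[r] = 1.053750, running G = 3.116250
t=3: π = [0.1481, 0.2221, 0.1748, 0.1721, 0.1625, 0.1205], E[r] = 1.2975, γ^t·E[r] = 0.945844, running G = 4.062094
t=4: π = [0.1488, 0.2209, 0.1757, 0.1718, 0.1625, 0.1204], E[r] = 1.2918, γ^t·E[r] = 0.847563, running G = 4.909656
t=5: π = [0.1488, 0.2210, 0.1757, 0.1717, 0.1626, 0.1201], E[r] = 1.2919, γ^t·E[r] = 0.762834, running G = 5.672491
t=6: π = [0.1488, 0.2210, 0.1757, 0.1717, 0.1626, 0.1202], E[r] = 1.2920, γ^t·E[r] = 0.686630, running G = 6.359121
t=7: π = [0.1488, 0.2210, 0.1757, 0.1717, 0.1626, 0.1202], E[r] = 1.2920, γ^t·E[r] = 0.617959, running G = 6.977080
t=8: π = [0.1488, 0.2210, 0.1757, 0.1717, 0.1626, 0.1202], E[r] = 1.2920, γ^t·E[r] = 0.556161, running G = 7.533241

G = 7.5332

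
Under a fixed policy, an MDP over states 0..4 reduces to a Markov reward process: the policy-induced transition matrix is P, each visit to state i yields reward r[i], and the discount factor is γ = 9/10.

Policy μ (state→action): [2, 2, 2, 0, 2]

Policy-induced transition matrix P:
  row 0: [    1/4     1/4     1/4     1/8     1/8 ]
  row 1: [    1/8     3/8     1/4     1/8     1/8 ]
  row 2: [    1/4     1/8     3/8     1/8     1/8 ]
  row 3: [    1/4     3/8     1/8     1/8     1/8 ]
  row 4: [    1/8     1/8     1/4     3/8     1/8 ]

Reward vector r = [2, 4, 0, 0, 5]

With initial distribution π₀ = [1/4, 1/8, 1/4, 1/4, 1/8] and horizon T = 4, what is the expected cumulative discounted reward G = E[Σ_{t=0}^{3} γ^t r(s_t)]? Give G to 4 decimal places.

t=0: π = [0.2500, 0.1250, 0.2500, 0.2500, 0.1250], E[r] = 1.6250, γ^t·E[r] = 1.625000, running G = 1.625000
t=1: π = [0.2188, 0.2500, 0.2500, 0.1563, 0.1250], E[r] = 2.0625, γ^t·E[r] = 1.856250, running G = 3.481250
t=2: π = [0.2031, 0.2539, 0.2617, 0.1563, 0.1250], E[r] = 2.0469, γ^t·E[r] = 1.657969, running G = 5.139219
t=3: π = [0.2026, 0.2529, 0.2632, 0.1563, 0.1250], E[r] = 2.0420, γ^t·E[r] = 1.488612, running G = 6.627831

G = 6.6278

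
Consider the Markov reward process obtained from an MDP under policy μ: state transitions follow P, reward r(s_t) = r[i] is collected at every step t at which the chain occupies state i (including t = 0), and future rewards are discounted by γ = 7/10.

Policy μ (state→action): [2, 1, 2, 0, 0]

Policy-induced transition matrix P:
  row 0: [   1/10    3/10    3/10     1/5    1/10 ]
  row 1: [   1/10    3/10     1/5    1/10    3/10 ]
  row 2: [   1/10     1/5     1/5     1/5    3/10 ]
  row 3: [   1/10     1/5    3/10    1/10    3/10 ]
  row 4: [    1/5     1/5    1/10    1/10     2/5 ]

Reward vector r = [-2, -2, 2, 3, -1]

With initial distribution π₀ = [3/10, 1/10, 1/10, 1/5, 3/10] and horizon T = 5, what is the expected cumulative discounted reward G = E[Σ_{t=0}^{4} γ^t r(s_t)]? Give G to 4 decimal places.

t=0: π = [0.3000, 0.1000, 0.1000, 0.2000, 0.3000], E[r] = -0.3000, γ^t·E[r] = -0.300000, running G = -0.300000
t=1: π = [0.1300, 0.2400, 0.2200, 0.1400, 0.2700], E[r] = -0.1500, γ^t·E[r] = -0.105000, running G = -0.405000
t=2: π = [0.1270, 0.2370, 0.2000, 0.1350, 0.3010], E[r] = -0.2240, γ^t·E[r] = -0.109760, running G = -0.514760
t=3: π = [0.1301, 0.2364, 0.1961, 0.1327, 0.3047], E[r] = -0.2474, γ^t·E[r] = -0.084858, running G = -0.599618
t=4: π = [0.1305, 0.2367, 0.1958, 0.1326, 0.3045], E[r] = -0.2492, γ^t·E[r] = -0.059835, running G = -0.659454

G = -0.6595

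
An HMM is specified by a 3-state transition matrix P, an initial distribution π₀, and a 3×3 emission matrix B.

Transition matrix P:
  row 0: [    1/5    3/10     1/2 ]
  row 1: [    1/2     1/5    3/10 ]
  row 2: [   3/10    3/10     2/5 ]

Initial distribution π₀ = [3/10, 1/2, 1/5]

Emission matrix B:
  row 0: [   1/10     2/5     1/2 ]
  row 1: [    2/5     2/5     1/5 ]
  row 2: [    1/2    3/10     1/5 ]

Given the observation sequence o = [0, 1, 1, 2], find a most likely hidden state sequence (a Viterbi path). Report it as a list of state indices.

t=0: δ = [3.000e-02, 2.000e-01, 1.000e-01]  (obs o_0=0)
t=1: δ = [4.000e-02, 1.600e-02, 1.800e-02]  ψ = [1, 1, 1]  (obs o_1=1)
t=2: δ = [3.200e-03, 4.800e-03, 6.000e-03]  ψ = [0, 0, 0]  (obs o_2=1)
t=3: δ = [1.200e-03, 3.600e-04, 4.800e-04]  ψ = [1, 2, 2]  (obs o_3=2)
backtrack: best end state = 0; path = [1, 0, 1, 0]

path = [1, 0, 1, 0]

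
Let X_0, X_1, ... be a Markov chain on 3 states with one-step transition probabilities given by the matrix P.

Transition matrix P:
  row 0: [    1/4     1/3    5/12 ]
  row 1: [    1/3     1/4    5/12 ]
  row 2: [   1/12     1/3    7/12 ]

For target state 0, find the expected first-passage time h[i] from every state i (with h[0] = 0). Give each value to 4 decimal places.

h = [0.0000, 4.8000, 6.2400]

First-step conditioning: h[0] = 0; for i ≠ 0, h[i] = 1 + Σ_k P[i][k]·h[k].
  h[1] = 1 + 1/4·h[1] + 5/12·h[2]
  h[2] = 1 + 1/3·h[1] + 7/12·h[2]
Solving the 2×2 linear system over states ≠ 0 gives exactly h = [0, 24/5, 156/25] (h[0] = 0 is the target).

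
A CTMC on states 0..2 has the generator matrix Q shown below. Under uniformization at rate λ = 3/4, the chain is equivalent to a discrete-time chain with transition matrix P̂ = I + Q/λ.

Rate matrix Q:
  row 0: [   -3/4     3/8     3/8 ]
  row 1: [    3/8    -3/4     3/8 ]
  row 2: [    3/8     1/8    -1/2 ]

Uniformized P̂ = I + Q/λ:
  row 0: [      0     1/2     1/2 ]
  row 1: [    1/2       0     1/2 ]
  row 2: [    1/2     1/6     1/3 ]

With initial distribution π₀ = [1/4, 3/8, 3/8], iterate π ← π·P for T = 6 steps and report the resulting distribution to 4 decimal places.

π = [0.3320, 0.2394, 0.4286]

t=0: π = [0.2500, 0.3750, 0.3750]
t=1: π = [0.3750, 0.1875, 0.4375]
t=2: π = [0.3125, 0.2604, 0.4271]
t=3: π = [0.3438, 0.2274, 0.4288]
t=4: π = [0.3281, 0.2433, 0.4285]
t=5: π = [0.3359, 0.2355, 0.4286]
t=6: π = [0.3320, 0.2394, 0.4286]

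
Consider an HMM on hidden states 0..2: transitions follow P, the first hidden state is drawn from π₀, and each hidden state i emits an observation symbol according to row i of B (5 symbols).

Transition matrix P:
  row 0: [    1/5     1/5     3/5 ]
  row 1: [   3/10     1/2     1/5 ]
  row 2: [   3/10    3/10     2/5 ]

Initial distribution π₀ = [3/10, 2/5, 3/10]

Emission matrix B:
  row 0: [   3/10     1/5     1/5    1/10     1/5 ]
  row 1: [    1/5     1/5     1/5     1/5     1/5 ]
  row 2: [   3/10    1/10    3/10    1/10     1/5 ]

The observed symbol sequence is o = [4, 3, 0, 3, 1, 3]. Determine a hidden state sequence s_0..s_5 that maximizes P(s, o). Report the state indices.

t=0: δ = [6.000e-02, 8.000e-02, 6.000e-02]  (obs o_0=4)
t=1: δ = [2.400e-03, 8.000e-03, 3.600e-03]  ψ = [1, 1, 0]  (obs o_1=3)
t=2: δ = [7.200e-04, 8.000e-04, 4.800e-04]  ψ = [1, 1, 1]  (obs o_2=0)
t=3: δ = [2.400e-05, 8.000e-05, 4.320e-05]  ψ = [1, 1, 0]  (obs o_3=3)
t=4: δ = [4.800e-06, 8.000e-06, 1.728e-06]  ψ = [1, 1, 2]  (obs o_4=1)
t=5: δ = [2.400e-07, 8.000e-07, 2.880e-07]  ψ = [1, 1, 0]  (obs o_5=3)
backtrack: best end state = 1; path = [1, 1, 1, 1, 1, 1]

path = [1, 1, 1, 1, 1, 1]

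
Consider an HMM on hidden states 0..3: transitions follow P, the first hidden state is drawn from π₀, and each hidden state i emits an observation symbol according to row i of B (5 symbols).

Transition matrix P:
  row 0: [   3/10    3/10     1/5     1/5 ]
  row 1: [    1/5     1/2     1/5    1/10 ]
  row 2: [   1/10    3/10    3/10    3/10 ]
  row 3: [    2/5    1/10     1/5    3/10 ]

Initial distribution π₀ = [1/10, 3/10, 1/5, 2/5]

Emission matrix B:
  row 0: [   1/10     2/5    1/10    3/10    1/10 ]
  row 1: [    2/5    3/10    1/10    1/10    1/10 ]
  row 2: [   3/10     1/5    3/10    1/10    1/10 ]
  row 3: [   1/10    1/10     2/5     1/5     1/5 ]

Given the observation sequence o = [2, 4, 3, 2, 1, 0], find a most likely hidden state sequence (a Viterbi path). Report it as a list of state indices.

path = [3, 3, 0, 3, 0, 1]

t=0: δ = [1.000e-02, 3.000e-02, 6.000e-02, 1.600e-01]  (obs o_0=2)
t=1: δ = [6.400e-03, 1.800e-03, 3.200e-03, 9.600e-03]  ψ = [3, 2, 3, 3]  (obs o_1=4)
t=2: δ = [1.152e-03, 1.920e-04, 1.920e-04, 5.760e-04]  ψ = [3, 0, 3, 3]  (obs o_2=3)
t=3: δ = [3.456e-05, 3.456e-05, 6.912e-05, 9.216e-05]  ψ = [0, 0, 0, 0]  (obs o_3=2)
t=4: δ = [1.475e-05, 6.221e-06, 4.147e-06, 2.765e-06]  ψ = [3, 2, 2, 3]  (obs o_4=1)
t=5: δ = [4.424e-07, 1.769e-06, 8.847e-07, 2.949e-07]  ψ = [0, 0, 0, 0]  (obs o_5=0)
backtrack: best end state = 1; path = [3, 3, 0, 3, 0, 1]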